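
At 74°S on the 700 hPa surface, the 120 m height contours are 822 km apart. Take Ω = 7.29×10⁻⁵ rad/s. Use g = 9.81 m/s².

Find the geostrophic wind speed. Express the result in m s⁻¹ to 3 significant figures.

10.2 m s⁻¹

Coriolis parameter at 74°S:
f = 2Ω sin φ = 2 × 7.29×10⁻⁵ × sin 74° = 1.40×10⁻⁴ s⁻¹
Height gradient: |∂Z/∂n| = 120 m / 822000 m = 1.46×10⁻⁴
On a pressure surface, geostrophic balance gives V_g = (g/f)|∂Z/∂n|:
V_g = 9.81 × 1.46×10⁻⁴ / 1.40×10⁻⁴ = 10.2 m/s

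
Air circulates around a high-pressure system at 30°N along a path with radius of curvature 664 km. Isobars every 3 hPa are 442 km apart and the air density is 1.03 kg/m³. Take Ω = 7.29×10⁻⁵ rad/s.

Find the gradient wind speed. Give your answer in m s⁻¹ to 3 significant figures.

Coriolis parameter at 30°N:
f = 2Ω sin φ = 2 × 7.29×10⁻⁵ × sin 30° = 7.29×10⁻⁵ s⁻¹
Pressure gradient: |∂P/∂n| = 300 Pa / 442000 m = 6.79×10⁻⁴ Pa/m
Geostrophic speed: V_g = |∂P/∂n|/(fρ) = 6.79×10⁻⁴/(7.29×10⁻⁵ × 1.03) = 9.04 m/s
Around a high, pressure-gradient force acts outward with centrifugal, so Coriolis balances both:
fV = (1/ρ)|∂P/∂n| + V²/R  →  V² − fR·V + fR·V_g = 0
With fR = 7.29×10⁻⁵ × 664×10³ m = 48.4 m/s:
V = [fR − √((fR)² − 4 fR V_g)]/2 = [48.4 − √(48.4² − 4×48.4×9.04)]/2 = 12 m/s
Supergeostrophic (V > V_g = 9.04 m/s), as expected around a high.

12.0 m s⁻¹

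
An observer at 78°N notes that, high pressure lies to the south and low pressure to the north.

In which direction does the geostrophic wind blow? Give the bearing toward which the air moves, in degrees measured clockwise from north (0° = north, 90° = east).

The pressure-gradient force points toward the north (bearing 000°).
Geostrophic balance: in the Northern Hemisphere the Coriolis force deflects motion to the right, so the geostrophic wind blows 90° to the right of the pressure-gradient force (low pressure on the left).
Rotating 000° by 90° clockwise gives 090° — the wind blows toward the east.

090°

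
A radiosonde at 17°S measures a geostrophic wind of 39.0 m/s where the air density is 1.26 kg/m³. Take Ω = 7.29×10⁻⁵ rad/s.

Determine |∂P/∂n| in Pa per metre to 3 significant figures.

Coriolis parameter at 17°S:
f = 2Ω sin φ = 2 × 7.29×10⁻⁵ × sin 17° = 4.26×10⁻⁵ s⁻¹
Geostrophic balance rearranged: |∂P/∂n| = f ρ V_g
|∂P/∂n| = 4.26×10⁻⁵ × 1.26 × 39.0 = 2.09×10⁻³ Pa/m

2.09×10⁻³ Pa/m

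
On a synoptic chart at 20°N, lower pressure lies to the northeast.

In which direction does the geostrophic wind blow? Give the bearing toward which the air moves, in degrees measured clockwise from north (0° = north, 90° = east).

The pressure-gradient force points toward the northeast (bearing 045°).
Geostrophic balance: in the Northern Hemisphere the Coriolis force deflects motion to the right, so the geostrophic wind blows 90° to the right of the pressure-gradient force (low pressure on the left).
Rotating 045° by 90° clockwise gives 135° — the wind blows toward the southeast.

135°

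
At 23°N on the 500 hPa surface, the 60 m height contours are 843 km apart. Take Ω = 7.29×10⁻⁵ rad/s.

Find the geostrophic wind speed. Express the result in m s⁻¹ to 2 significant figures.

Coriolis parameter at 23°N:
f = 2Ω sin φ = 2 × 7.29×10⁻⁵ × sin 23° = 5.70×10⁻⁵ s⁻¹
Height gradient: |∂Z/∂n| = 60 m / 843000 m = 7.12×10⁻⁵
On a pressure surface, geostrophic balance gives V_g = (g/f)|∂Z/∂n|:
V_g = 9.81 × 7.12×10⁻⁵ / 5.70×10⁻⁵ = 12.3 m/s

12 m s⁻¹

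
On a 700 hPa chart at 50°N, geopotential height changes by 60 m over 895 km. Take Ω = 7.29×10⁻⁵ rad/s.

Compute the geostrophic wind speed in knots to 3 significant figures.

Coriolis parameter at 50°N:
f = 2Ω sin φ = 2 × 7.29×10⁻⁵ × sin 50° = 1.12×10⁻⁴ s⁻¹
Height gradient: |∂Z/∂n| = 60 m / 895000 m = 6.70×10⁻⁵
On a pressure surface, geostrophic balance gives V_g = (g/f)|∂Z/∂n|:
V_g = 9.81 × 6.70×10⁻⁵ / 1.12×10⁻⁴ = 5.89 m/s
Converting: 5.89 m/s × 1.944 = 11.4 knots

11.4 knots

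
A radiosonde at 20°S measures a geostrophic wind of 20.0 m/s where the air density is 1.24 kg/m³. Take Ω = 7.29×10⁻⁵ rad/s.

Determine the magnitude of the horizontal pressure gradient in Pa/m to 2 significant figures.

Coriolis parameter at 20°S:
f = 2Ω sin φ = 2 × 7.29×10⁻⁵ × sin 20° = 4.99×10⁻⁵ s⁻¹
Geostrophic balance rearranged: |∂P/∂n| = f ρ V_g
|∂P/∂n| = 4.99×10⁻⁵ × 1.24 × 20.0 = 1.24×10⁻³ Pa/m

1.2×10⁻³ Pa/m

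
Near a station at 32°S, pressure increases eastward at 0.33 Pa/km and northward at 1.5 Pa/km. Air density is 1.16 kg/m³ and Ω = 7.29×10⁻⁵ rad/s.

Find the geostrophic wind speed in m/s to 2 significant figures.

Coriolis parameter at 32°S:
f = 2Ω sin φ = 2 × 7.29×10⁻⁵ × sin 32° = 7.73×10⁻⁵ s⁻¹
In the Southern Hemisphere f is negative: f = −7.73×10⁻⁵ s⁻¹.
Component geostrophic relations (x east, y north):
u_g = −(1/(fρ)) ∂P/∂y,  v_g = (1/(fρ)) ∂P/∂x
u_g = −(1.5×10⁻³)/(−7.73×10⁻⁵ × 1.16) = 16.7 m/s;  v_g = (0.33×10⁻³)/(−7.73×10⁻⁵ × 1.16) = −3.68 m/s
|V_g| = √(u_g² + v_g²) = 17.1 m/s

17 m/s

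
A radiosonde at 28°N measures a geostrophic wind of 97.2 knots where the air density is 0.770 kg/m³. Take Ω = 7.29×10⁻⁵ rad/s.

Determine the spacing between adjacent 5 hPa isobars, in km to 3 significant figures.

190 km

Coriolis parameter at 28°N:
f = 2Ω sin φ = 2 × 7.29×10⁻⁵ × sin 28° = 6.84×10⁻⁵ s⁻¹
Wind speed in SI: 97.2 knots = 50.0 m/s
Geostrophic balance rearranged: |∂P/∂n| = f ρ V_g
|∂P/∂n| = 6.84×10⁻⁵ × 0.770 × 50.0 = 2.64×10⁻³ Pa/m
Isobar spacing: Δn = ΔP/|∂P/∂n| = 500 Pa / 2.64×10⁻³ Pa/m = 189718 m ≈ 190 km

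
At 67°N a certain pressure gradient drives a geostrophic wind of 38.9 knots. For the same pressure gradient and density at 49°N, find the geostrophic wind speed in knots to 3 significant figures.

With the same pressure gradient and density, V_g ∝ 1/f ∝ 1/sin φ.
V₂ = V₁ · sin φ₁ / sin φ₂ = 38.9 × sin 67° / sin 49°
V₂ = 38.9 × 0.9205/0.7547 = 47.4 knots

47.4 knots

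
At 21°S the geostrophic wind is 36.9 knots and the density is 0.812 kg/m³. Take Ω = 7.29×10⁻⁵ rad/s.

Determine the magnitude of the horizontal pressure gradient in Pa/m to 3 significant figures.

8.05×10⁻⁴ Pa/m

Coriolis parameter at 21°S:
f = 2Ω sin φ = 2 × 7.29×10⁻⁵ × sin 21° = 5.23×10⁻⁵ s⁻¹
Wind speed in SI: 36.9 knots = 19.0 m/s
Geostrophic balance rearranged: |∂P/∂n| = f ρ V_g
|∂P/∂n| = 5.23×10⁻⁵ × 0.812 × 19.0 = 8.05×10⁻⁴ Pa/m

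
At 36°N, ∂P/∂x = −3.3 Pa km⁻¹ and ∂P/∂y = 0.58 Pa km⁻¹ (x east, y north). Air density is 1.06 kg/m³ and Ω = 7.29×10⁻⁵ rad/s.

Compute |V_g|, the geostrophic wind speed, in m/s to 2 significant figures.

37 m/s

Coriolis parameter at 36°N:
f = 2Ω sin φ = 2 × 7.29×10⁻⁵ × sin 36° = 8.57×10⁻⁵ s⁻¹
Component geostrophic relations (x east, y north):
u_g = −(1/(fρ)) ∂P/∂y,  v_g = (1/(fρ)) ∂P/∂x
u_g = −(0.58×10⁻³)/(8.57×10⁻⁵ × 1.06) = −6.38 m/s;  v_g = (−3.3×10⁻³)/(8.57×10⁻⁵ × 1.06) = −36.3 m/s
|V_g| = √(u_g² + v_g²) = 36.9 m/s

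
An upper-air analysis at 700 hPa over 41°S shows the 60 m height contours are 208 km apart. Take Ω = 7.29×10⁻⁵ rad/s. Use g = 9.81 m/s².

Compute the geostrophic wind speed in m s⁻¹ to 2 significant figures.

Coriolis parameter at 41°S:
f = 2Ω sin φ = 2 × 7.29×10⁻⁵ × sin 41° = 9.57×10⁻⁵ s⁻¹
Height gradient: |∂Z/∂n| = 60 m / 208000 m = 2.88×10⁻⁴
On a pressure surface, geostrophic balance gives V_g = (g/f)|∂Z/∂n|:
V_g = 9.81 × 2.88×10⁻⁴ / 9.57×10⁻⁵ = 29.6 m/s

30 m s⁻¹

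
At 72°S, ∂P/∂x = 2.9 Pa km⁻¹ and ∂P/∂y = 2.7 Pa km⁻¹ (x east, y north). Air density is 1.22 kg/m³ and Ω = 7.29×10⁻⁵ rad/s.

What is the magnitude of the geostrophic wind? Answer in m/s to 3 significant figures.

23.4 m/s

Coriolis parameter at 72°S:
f = 2Ω sin φ = 2 × 7.29×10⁻⁵ × sin 72° = 1.39×10⁻⁴ s⁻¹
In the Southern Hemisphere f is negative: f = −1.39×10⁻⁴ s⁻¹.
Component geostrophic relations (x east, y north):
u_g = −(1/(fρ)) ∂P/∂y,  v_g = (1/(fρ)) ∂P/∂x
u_g = −(2.7×10⁻³)/(−1.39×10⁻⁴ × 1.22) = 16.0 m/s;  v_g = (2.9×10⁻³)/(−1.39×10⁻⁴ × 1.22) = −17.1 m/s
|V_g| = √(u_g² + v_g²) = 23.4 m/s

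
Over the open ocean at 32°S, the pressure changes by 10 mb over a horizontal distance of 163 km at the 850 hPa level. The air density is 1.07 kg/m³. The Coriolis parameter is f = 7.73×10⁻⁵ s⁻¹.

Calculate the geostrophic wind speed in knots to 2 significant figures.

Pressure gradient: |∂P/∂n| = 1000 Pa / 163000 m = 6.13×10⁻³ Pa/m
Geostrophic balance (pressure-gradient force = Coriolis force):
V_g = (1/(fρ)) |∂P/∂n| = 6.13×10⁻³ / (7.73×10⁻⁵ × 1.07) = 74.2 m/s
Converting: 74.2 m/s × 1.944 = 140 knots

140 knots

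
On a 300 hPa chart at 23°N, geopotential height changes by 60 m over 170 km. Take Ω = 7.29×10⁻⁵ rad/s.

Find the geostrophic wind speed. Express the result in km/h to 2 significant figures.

Coriolis parameter at 23°N:
f = 2Ω sin φ = 2 × 7.29×10⁻⁵ × sin 23° = 5.70×10⁻⁵ s⁻¹
Height gradient: |∂Z/∂n| = 60 m / 170000 m = 3.53×10⁻⁴
On a pressure surface, geostrophic balance gives V_g = (g/f)|∂Z/∂n|:
V_g = 9.81 × 3.53×10⁻⁴ / 5.70×10⁻⁵ = 60.8 m/s
Converting: 60.8 m/s × 3.6 = 220 km/h

220 km/h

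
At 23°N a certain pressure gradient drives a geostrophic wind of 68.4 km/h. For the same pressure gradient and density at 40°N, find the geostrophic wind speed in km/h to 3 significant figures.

41.6 km/h

With the same pressure gradient and density, V_g ∝ 1/f ∝ 1/sin φ.
V₂ = V₁ · sin φ₁ / sin φ₂ = 68.4 × sin 23° / sin 40°
V₂ = 68.4 × 0.3907/0.6428 = 41.6 km/h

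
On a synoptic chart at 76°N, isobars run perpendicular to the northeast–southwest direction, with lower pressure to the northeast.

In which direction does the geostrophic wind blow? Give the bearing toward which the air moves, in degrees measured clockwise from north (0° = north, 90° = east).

The pressure-gradient force points toward the northeast (bearing 045°).
Geostrophic balance: in the Northern Hemisphere the Coriolis force deflects motion to the right, so the geostrophic wind blows 90° to the right of the pressure-gradient force (low pressure on the left).
Rotating 045° by 90° clockwise gives 135° — the wind blows toward the southeast.

135°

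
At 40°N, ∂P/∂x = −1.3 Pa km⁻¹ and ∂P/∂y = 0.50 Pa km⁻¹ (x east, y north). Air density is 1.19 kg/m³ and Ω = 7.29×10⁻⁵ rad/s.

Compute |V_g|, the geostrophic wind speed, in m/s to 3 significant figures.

12.5 m/s

Coriolis parameter at 40°N:
f = 2Ω sin φ = 2 × 7.29×10⁻⁵ × sin 40° = 9.37×10⁻⁵ s⁻¹
Component geostrophic relations (x east, y north):
u_g = −(1/(fρ)) ∂P/∂y,  v_g = (1/(fρ)) ∂P/∂x
u_g = −(0.50×10⁻³)/(9.37×10⁻⁵ × 1.19) = −4.48 m/s;  v_g = (−1.3×10⁻³)/(9.37×10⁻⁵ × 1.19) = −11.7 m/s
|V_g| = √(u_g² + v_g²) = 12.5 m/s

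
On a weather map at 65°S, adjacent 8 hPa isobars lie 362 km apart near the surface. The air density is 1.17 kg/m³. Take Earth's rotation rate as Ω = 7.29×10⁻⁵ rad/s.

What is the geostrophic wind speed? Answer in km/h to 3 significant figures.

Coriolis parameter at 65°S:
f = 2Ω sin φ = 2 × 7.29×10⁻⁵ × sin 65° = 1.32×10⁻⁴ s⁻¹
Pressure gradient: |∂P/∂n| = 800 Pa / 362000 m = 2.21×10⁻³ Pa/m
Geostrophic balance (pressure-gradient force = Coriolis force):
V_g = (1/(fρ)) |∂P/∂n| = 2.21×10⁻³ / (1.32×10⁻⁴ × 1.17) = 14.3 m/s
Converting: 14.3 m/s × 3.6 = 51.5 km/h

51.5 km/h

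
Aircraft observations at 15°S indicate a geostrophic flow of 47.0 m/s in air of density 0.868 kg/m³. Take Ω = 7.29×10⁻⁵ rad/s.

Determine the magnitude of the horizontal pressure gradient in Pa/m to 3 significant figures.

1.54×10⁻³ Pa/m

Coriolis parameter at 15°S:
f = 2Ω sin φ = 2 × 7.29×10⁻⁵ × sin 15° = 3.77×10⁻⁵ s⁻¹
Geostrophic balance rearranged: |∂P/∂n| = f ρ V_g
|∂P/∂n| = 3.77×10⁻⁵ × 0.868 × 47.0 = 1.54×10⁻³ Pa/m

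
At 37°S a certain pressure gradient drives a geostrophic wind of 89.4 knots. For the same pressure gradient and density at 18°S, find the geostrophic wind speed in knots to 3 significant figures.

With the same pressure gradient and density, V_g ∝ 1/f ∝ 1/sin φ.
V₂ = V₁ · sin φ₁ / sin φ₂ = 89.4 × sin 37° / sin 18°
V₂ = 89.4 × 0.6018/0.3090 = 174 knots

174 knots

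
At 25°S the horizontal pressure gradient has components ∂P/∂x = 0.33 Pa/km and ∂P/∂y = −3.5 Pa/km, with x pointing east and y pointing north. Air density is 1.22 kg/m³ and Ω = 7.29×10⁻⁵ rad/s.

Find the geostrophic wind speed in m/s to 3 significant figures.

46.8 m/s

Coriolis parameter at 25°S:
f = 2Ω sin φ = 2 × 7.29×10⁻⁵ × sin 25° = 6.16×10⁻⁵ s⁻¹
In the Southern Hemisphere f is negative: f = −6.16×10⁻⁵ s⁻¹.
Component geostrophic relations (x east, y north):
u_g = −(1/(fρ)) ∂P/∂y,  v_g = (1/(fρ)) ∂P/∂x
u_g = −(−3.5×10⁻³)/(−6.16×10⁻⁵ × 1.22) = −46.6 m/s;  v_g = (0.33×10⁻³)/(−6.16×10⁻⁵ × 1.22) = −4.39 m/s
|V_g| = √(u_g² + v_g²) = 46.8 m/s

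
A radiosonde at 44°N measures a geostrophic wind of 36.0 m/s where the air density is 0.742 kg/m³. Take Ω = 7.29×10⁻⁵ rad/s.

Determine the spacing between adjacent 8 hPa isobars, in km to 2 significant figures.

Coriolis parameter at 44°N:
f = 2Ω sin φ = 2 × 7.29×10⁻⁵ × sin 44° = 1.01×10⁻⁴ s⁻¹
Geostrophic balance rearranged: |∂P/∂n| = f ρ V_g
|∂P/∂n| = 1.01×10⁻⁴ × 0.742 × 36.0 = 2.71×10⁻³ Pa/m
Isobar spacing: Δn = ΔP/|∂P/∂n| = 800 Pa / 2.71×10⁻³ Pa/m = 295702 m ≈ 300 km

300 km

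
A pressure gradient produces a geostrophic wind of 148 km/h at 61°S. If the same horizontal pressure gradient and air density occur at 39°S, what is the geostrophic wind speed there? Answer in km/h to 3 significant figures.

206 km/h

With the same pressure gradient and density, V_g ∝ 1/f ∝ 1/sin φ.
V₂ = V₁ · sin φ₁ / sin φ₂ = 148 × sin 61° / sin 39°
V₂ = 148 × 0.8746/0.6293 = 206 km/h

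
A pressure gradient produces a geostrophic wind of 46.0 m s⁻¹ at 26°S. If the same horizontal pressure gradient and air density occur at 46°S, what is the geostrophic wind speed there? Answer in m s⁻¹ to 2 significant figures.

With the same pressure gradient and density, V_g ∝ 1/f ∝ 1/sin φ.
V₂ = V₁ · sin φ₁ / sin φ₂ = 46.0 × sin 26° / sin 46°
V₂ = 46.0 × 0.4384/0.7193 = 28 m s⁻¹

28 m s⁻¹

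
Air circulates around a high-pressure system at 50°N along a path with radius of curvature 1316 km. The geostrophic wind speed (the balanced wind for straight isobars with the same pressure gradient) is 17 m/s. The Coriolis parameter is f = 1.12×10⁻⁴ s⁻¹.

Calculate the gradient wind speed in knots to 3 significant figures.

38.1 knots

Around a high, pressure-gradient force acts outward with centrifugal, so Coriolis balances both:
fV = (1/ρ)|∂P/∂n| + V²/R  →  V² − fR·V + fR·V_g = 0
With fR = 1.12×10⁻⁴ × 1316×10³ m = 147 m/s:
V = [fR − √((fR)² − 4 fR V_g)]/2 = [147 − √(147² − 4×147×17)]/2 = 19.6 m/s
Supergeostrophic (V > V_g = 17 m/s), as expected around a high.
Converting: 19.6 m/s × 1.944 = 38.1 knots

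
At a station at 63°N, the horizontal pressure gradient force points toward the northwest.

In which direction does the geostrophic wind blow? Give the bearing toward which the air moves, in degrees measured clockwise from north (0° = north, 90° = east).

045°

The pressure-gradient force points toward the northwest (bearing 315°).
Geostrophic balance: in the Northern Hemisphere the Coriolis force deflects motion to the right, so the geostrophic wind blows 90° to the right of the pressure-gradient force (low pressure on the left).
Rotating 315° by 90° clockwise gives 045° — the wind blows toward the northeast.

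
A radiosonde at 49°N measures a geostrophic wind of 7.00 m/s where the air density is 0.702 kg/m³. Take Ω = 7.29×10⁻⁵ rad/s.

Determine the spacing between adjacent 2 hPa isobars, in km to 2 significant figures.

370 km

Coriolis parameter at 49°N:
f = 2Ω sin φ = 2 × 7.29×10⁻⁵ × sin 49° = 1.10×10⁻⁴ s⁻¹
Geostrophic balance rearranged: |∂P/∂n| = f ρ V_g
|∂P/∂n| = 1.10×10⁻⁴ × 0.702 × 7.00 = 5.41×10⁻⁴ Pa/m
Isobar spacing: Δn = ΔP/|∂P/∂n| = 200 Pa / 5.41×10⁻⁴ Pa/m = 369877 m ≈ 370 km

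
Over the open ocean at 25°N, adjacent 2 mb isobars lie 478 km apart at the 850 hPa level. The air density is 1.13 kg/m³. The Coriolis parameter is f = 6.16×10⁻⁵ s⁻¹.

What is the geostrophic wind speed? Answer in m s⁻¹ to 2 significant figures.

6.0 m s⁻¹

Pressure gradient: |∂P/∂n| = 200 Pa / 478000 m = 4.18×10⁻⁴ Pa/m
Geostrophic balance (pressure-gradient force = Coriolis force):
V_g = (1/(fρ)) |∂P/∂n| = 4.18×10⁻⁴ / (6.16×10⁻⁵ × 1.13) = 6.01 m/s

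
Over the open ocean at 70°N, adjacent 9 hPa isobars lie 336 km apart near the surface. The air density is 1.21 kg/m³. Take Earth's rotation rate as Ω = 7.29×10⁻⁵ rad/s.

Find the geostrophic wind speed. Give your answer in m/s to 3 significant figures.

Coriolis parameter at 70°N:
f = 2Ω sin φ = 2 × 7.29×10⁻⁵ × sin 70° = 1.37×10⁻⁴ s⁻¹
Pressure gradient: |∂P/∂n| = 900 Pa / 336000 m = 2.68×10⁻³ Pa/m
Geostrophic balance (pressure-gradient force = Coriolis force):
V_g = (1/(fρ)) |∂P/∂n| = 2.68×10⁻³ / (1.37×10⁻⁴ × 1.21) = 16.2 m/s

16.2 m/s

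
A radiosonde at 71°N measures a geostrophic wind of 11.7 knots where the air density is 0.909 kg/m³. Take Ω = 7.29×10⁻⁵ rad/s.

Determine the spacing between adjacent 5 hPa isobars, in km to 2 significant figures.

Coriolis parameter at 71°N:
f = 2Ω sin φ = 2 × 7.29×10⁻⁵ × sin 71° = 1.38×10⁻⁴ s⁻¹
Wind speed in SI: 11.7 knots = 6.02 m/s
Geostrophic balance rearranged: |∂P/∂n| = f ρ V_g
|∂P/∂n| = 1.38×10⁻⁴ × 0.909 × 6.02 = 7.54×10⁻⁴ Pa/m
Isobar spacing: Δn = ΔP/|∂P/∂n| = 500 Pa / 7.54×10⁻⁴ Pa/m = 662910 m ≈ 660 km

660 km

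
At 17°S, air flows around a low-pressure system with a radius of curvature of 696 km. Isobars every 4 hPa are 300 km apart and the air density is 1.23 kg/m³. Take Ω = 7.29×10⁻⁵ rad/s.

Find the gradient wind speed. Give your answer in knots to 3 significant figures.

31.8 knots

Coriolis parameter at 17°S:
f = 2Ω sin φ = 2 × 7.29×10⁻⁵ × sin 17° = 4.26×10⁻⁵ s⁻¹
Pressure gradient: |∂P/∂n| = 400 Pa / 300000 m = 1.33×10⁻³ Pa/m
Geostrophic speed: V_g = |∂P/∂n|/(fρ) = 1.33×10⁻³/(4.26×10⁻⁵ × 1.23) = 25.4 m/s
Around a low, centrifugal force acts outward with Coriolis, so pressure-gradient force balances both:
(1/ρ)|∂P/∂n| = fV + V²/R  →  V² + fR·V − fR·V_g = 0
With fR = 4.26×10⁻⁵ × 696×10³ m = 29.7 m/s:
V = [−fR + √((fR)² + 4 fR V_g)]/2 = [−29.7 + √(29.7² + 4×29.7×25.4)]/2 = 16.4 m/s
Subgeostrophic (V < V_g = 25.4 m/s), as expected around a low.
Converting: 16.4 m/s × 1.944 = 31.8 knots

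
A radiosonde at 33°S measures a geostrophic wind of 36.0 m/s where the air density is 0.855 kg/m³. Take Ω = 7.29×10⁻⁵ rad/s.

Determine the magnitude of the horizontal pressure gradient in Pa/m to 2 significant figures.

2.4×10⁻³ Pa/m

Coriolis parameter at 33°S:
f = 2Ω sin φ = 2 × 7.29×10⁻⁵ × sin 33° = 7.94×10⁻⁵ s⁻¹
Geostrophic balance rearranged: |∂P/∂n| = f ρ V_g
|∂P/∂n| = 7.94×10⁻⁵ × 0.855 × 36.0 = 2.44×10⁻³ Pa/m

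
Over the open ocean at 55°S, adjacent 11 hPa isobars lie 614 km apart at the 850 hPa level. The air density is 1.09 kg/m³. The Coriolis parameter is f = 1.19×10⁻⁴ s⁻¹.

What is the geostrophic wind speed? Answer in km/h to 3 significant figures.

49.7 km/h

Pressure gradient: |∂P/∂n| = 1100 Pa / 614000 m = 1.79×10⁻³ Pa/m
Geostrophic balance (pressure-gradient force = Coriolis force):
V_g = (1/(fρ)) |∂P/∂n| = 1.79×10⁻³ / (1.19×10⁻⁴ × 1.09) = 13.8 m/s
Converting: 13.8 m/s × 3.6 = 49.7 km/h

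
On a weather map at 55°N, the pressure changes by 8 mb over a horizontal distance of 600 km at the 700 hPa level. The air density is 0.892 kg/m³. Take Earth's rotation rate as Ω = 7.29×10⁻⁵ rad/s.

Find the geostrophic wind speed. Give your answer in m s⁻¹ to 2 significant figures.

13 m s⁻¹

Coriolis parameter at 55°N:
f = 2Ω sin φ = 2 × 7.29×10⁻⁵ × sin 55° = 1.19×10⁻⁴ s⁻¹
Pressure gradient: |∂P/∂n| = 800 Pa / 600000 m = 1.33×10⁻³ Pa/m
Geostrophic balance (pressure-gradient force = Coriolis force):
V_g = (1/(fρ)) |∂P/∂n| = 1.33×10⁻³ / (1.19×10⁻⁴ × 0.892) = 12.5 m/s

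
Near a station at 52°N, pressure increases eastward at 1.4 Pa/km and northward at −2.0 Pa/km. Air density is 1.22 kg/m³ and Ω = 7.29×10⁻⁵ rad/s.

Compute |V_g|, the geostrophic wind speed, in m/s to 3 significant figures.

Coriolis parameter at 52°N:
f = 2Ω sin φ = 2 × 7.29×10⁻⁵ × sin 52° = 1.15×10⁻⁴ s⁻¹
Component geostrophic relations (x east, y north):
u_g = −(1/(fρ)) ∂P/∂y,  v_g = (1/(fρ)) ∂P/∂x
u_g = −(−2.0×10⁻³)/(1.15×10⁻⁴ × 1.22) = 14.3 m/s;  v_g = (1.4×10⁻³)/(1.15×10⁻⁴ × 1.22) = 9.99 m/s
|V_g| = √(u_g² + v_g²) = 17.4 m/s

17.4 m/s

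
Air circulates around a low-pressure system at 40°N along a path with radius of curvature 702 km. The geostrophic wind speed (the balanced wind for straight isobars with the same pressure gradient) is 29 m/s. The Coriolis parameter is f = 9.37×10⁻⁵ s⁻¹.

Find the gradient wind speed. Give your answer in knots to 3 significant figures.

42.3 knots

Around a low, centrifugal force acts outward with Coriolis, so pressure-gradient force balances both:
(1/ρ)|∂P/∂n| = fV + V²/R  →  V² + fR·V − fR·V_g = 0
With fR = 9.37×10⁻⁵ × 702×10³ m = 65.8 m/s:
V = [−fR + √((fR)² + 4 fR V_g)]/2 = [−65.8 + √(65.8² + 4×65.8×29)]/2 = 21.8 m/s
Subgeostrophic (V < V_g = 29 m/s), as expected around a low.
Converting: 21.8 m/s × 1.944 = 42.3 knots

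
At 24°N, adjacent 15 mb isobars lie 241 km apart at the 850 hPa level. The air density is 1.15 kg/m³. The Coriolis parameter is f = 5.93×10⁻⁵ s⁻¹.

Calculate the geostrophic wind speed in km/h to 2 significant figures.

Pressure gradient: |∂P/∂n| = 1500 Pa / 241000 m = 6.22×10⁻³ Pa/m
Geostrophic balance (pressure-gradient force = Coriolis force):
V_g = (1/(fρ)) |∂P/∂n| = 6.22×10⁻³ / (5.93×10⁻⁵ × 1.15) = 91.3 m/s
Converting: 91.3 m/s × 3.6 = 330 km/h

330 km/h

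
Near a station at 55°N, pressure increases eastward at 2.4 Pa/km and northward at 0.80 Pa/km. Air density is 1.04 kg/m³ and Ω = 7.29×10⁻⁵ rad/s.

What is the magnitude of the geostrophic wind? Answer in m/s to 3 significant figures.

Coriolis parameter at 55°N:
f = 2Ω sin φ = 2 × 7.29×10⁻⁵ × sin 55° = 1.19×10⁻⁴ s⁻¹
Component geostrophic relations (x east, y north):
u_g = −(1/(fρ)) ∂P/∂y,  v_g = (1/(fρ)) ∂P/∂x
u_g = −(0.80×10⁻³)/(1.19×10⁻⁴ × 1.04) = −6.44 m/s;  v_g = (2.4×10⁻³)/(1.19×10⁻⁴ × 1.04) = 19.3 m/s
|V_g| = √(u_g² + v_g²) = 20.4 m/s

20.4 m/s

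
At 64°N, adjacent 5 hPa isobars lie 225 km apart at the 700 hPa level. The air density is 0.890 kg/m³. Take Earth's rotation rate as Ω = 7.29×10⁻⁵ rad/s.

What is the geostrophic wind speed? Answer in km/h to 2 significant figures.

69 km/h

Coriolis parameter at 64°N:
f = 2Ω sin φ = 2 × 7.29×10⁻⁵ × sin 64° = 1.31×10⁻⁴ s⁻¹
Pressure gradient: |∂P/∂n| = 500 Pa / 225000 m = 2.22×10⁻³ Pa/m
Geostrophic balance (pressure-gradient force = Coriolis force):
V_g = (1/(fρ)) |∂P/∂n| = 2.22×10⁻³ / (1.31×10⁻⁴ × 0.890) = 19.1 m/s
Converting: 19.1 m/s × 3.6 = 69 km/h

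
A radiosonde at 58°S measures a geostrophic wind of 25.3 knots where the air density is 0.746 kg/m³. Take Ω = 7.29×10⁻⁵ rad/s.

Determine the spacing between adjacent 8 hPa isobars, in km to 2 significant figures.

Coriolis parameter at 58°S:
f = 2Ω sin φ = 2 × 7.29×10⁻⁵ × sin 58° = 1.24×10⁻⁴ s⁻¹
Wind speed in SI: 25.3 knots = 13.0 m/s
Geostrophic balance rearranged: |∂P/∂n| = f ρ V_g
|∂P/∂n| = 1.24×10⁻⁴ × 0.746 × 13.0 = 1.20×10⁻³ Pa/m
Isobar spacing: Δn = ΔP/|∂P/∂n| = 800 Pa / 1.20×10⁻³ Pa/m = 666369 m ≈ 670 km

670 km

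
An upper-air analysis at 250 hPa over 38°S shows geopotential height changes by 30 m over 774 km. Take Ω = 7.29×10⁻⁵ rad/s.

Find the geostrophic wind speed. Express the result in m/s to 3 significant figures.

Coriolis parameter at 38°S:
f = 2Ω sin φ = 2 × 7.29×10⁻⁵ × sin 38° = 8.98×10⁻⁵ s⁻¹
Height gradient: |∂Z/∂n| = 30 m / 774000 m = 3.88×10⁻⁵
On a pressure surface, geostrophic balance gives V_g = (g/f)|∂Z/∂n|:
V_g = 9.81 × 3.88×10⁻⁵ / 8.98×10⁻⁵ = 4.24 m/s

4.24 m/s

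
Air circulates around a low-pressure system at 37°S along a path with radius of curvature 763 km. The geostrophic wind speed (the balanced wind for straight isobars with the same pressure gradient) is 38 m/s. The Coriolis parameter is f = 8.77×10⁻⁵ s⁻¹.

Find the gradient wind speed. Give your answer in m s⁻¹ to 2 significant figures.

Around a low, centrifugal force acts outward with Coriolis, so pressure-gradient force balances both:
(1/ρ)|∂P/∂n| = fV + V²/R  →  V² + fR·V − fR·V_g = 0
With fR = 8.77×10⁻⁵ × 763×10³ m = 66.9 m/s:
V = [−fR + √((fR)² + 4 fR V_g)]/2 = [−66.9 + √(66.9² + 4×66.9×38)]/2 = 27.1 m/s
Subgeostrophic (V < V_g = 38 m/s), as expected around a low.

27 m s⁻¹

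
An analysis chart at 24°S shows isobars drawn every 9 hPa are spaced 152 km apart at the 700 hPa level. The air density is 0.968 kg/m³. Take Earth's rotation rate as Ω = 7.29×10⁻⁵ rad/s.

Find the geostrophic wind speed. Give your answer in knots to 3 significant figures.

201 knots

Coriolis parameter at 24°S:
f = 2Ω sin φ = 2 × 7.29×10⁻⁵ × sin 24° = 5.93×10⁻⁵ s⁻¹
Pressure gradient: |∂P/∂n| = 900 Pa / 152000 m = 5.92×10⁻³ Pa/m
Geostrophic balance (pressure-gradient force = Coriolis force):
V_g = (1/(fρ)) |∂P/∂n| = 5.92×10⁻³ / (5.93×10⁻⁵ × 0.968) = 103 m/s
Converting: 103 m/s × 1.944 = 201 knots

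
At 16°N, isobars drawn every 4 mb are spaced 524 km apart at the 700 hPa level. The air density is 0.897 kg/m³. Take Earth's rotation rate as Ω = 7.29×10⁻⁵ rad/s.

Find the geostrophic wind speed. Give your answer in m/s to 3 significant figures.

21.2 m/s

Coriolis parameter at 16°N:
f = 2Ω sin φ = 2 × 7.29×10⁻⁵ × sin 16° = 4.02×10⁻⁵ s⁻¹
Pressure gradient: |∂P/∂n| = 400 Pa / 524000 m = 7.63×10⁻⁴ Pa/m
Geostrophic balance (pressure-gradient force = Coriolis force):
V_g = (1/(fρ)) |∂P/∂n| = 7.63×10⁻⁴ / (4.02×10⁻⁵ × 0.897) = 21.2 m/s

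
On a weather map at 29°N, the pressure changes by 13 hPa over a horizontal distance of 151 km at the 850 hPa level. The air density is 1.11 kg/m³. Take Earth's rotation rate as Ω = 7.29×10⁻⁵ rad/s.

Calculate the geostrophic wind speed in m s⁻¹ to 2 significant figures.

110 m s⁻¹

Coriolis parameter at 29°N:
f = 2Ω sin φ = 2 × 7.29×10⁻⁵ × sin 29° = 7.07×10⁻⁵ s⁻¹
Pressure gradient: |∂P/∂n| = 1300 Pa / 151000 m = 8.61×10⁻³ Pa/m
Geostrophic balance (pressure-gradient force = Coriolis force):
V_g = (1/(fρ)) |∂P/∂n| = 8.61×10⁻³ / (7.07×10⁻⁵ × 1.11) = 110 m/s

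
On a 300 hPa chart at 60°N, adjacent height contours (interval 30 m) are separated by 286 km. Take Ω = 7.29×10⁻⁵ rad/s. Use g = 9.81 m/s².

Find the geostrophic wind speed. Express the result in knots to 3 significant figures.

15.8 knots

Coriolis parameter at 60°N:
f = 2Ω sin φ = 2 × 7.29×10⁻⁵ × sin 60° = 1.26×10⁻⁴ s⁻¹
Height gradient: |∂Z/∂n| = 30 m / 286000 m = 1.05×10⁻⁴
On a pressure surface, geostrophic balance gives V_g = (g/f)|∂Z/∂n|:
V_g = 9.81 × 1.05×10⁻⁴ / 1.26×10⁻⁴ = 8.15 m/s
Converting: 8.15 m/s × 1.944 = 15.8 knots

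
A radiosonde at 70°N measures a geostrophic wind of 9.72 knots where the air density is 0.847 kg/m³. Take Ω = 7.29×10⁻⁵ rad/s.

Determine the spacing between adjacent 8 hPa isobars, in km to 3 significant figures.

1380 km

Coriolis parameter at 70°N:
f = 2Ω sin φ = 2 × 7.29×10⁻⁵ × sin 70° = 1.37×10⁻⁴ s⁻¹
Wind speed in SI: 9.72 knots = 5.00 m/s
Geostrophic balance rearranged: |∂P/∂n| = f ρ V_g
|∂P/∂n| = 1.37×10⁻⁴ × 0.847 × 5.00 = 5.80×10⁻⁴ Pa/m
Isobar spacing: Δn = ΔP/|∂P/∂n| = 800 Pa / 5.80×10⁻⁴ Pa/m = 1378665 m ≈ 1380 km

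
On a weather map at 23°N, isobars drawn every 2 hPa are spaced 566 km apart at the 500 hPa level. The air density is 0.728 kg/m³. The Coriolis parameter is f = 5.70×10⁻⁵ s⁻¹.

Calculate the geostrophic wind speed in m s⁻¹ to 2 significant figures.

Pressure gradient: |∂P/∂n| = 200 Pa / 566000 m = 3.53×10⁻⁴ Pa/m
Geostrophic balance (pressure-gradient force = Coriolis force):
V_g = (1/(fρ)) |∂P/∂n| = 3.53×10⁻⁴ / (5.70×10⁻⁵ × 0.728) = 8.52 m/s

8.5 m s⁻¹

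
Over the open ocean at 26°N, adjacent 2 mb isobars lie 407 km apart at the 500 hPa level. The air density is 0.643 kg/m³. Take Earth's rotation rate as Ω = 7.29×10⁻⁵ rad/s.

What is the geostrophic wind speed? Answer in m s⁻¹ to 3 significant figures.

12.0 m s⁻¹

Coriolis parameter at 26°N:
f = 2Ω sin φ = 2 × 7.29×10⁻⁵ × sin 26° = 6.39×10⁻⁵ s⁻¹
Pressure gradient: |∂P/∂n| = 200 Pa / 407000 m = 4.91×10⁻⁴ Pa/m
Geostrophic balance (pressure-gradient force = Coriolis force):
V_g = (1/(fρ)) |∂P/∂n| = 4.91×10⁻⁴ / (6.39×10⁻⁵ × 0.643) = 12.0 m/s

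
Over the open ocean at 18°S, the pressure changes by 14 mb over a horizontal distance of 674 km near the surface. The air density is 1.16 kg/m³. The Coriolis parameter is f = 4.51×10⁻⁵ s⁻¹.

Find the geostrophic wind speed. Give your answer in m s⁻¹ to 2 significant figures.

40 m s⁻¹

Pressure gradient: |∂P/∂n| = 1400 Pa / 674000 m = 2.08×10⁻³ Pa/m
Geostrophic balance (pressure-gradient force = Coriolis force):
V_g = (1/(fρ)) |∂P/∂n| = 2.08×10⁻³ / (4.51×10⁻⁵ × 1.16) = 39.7 m/s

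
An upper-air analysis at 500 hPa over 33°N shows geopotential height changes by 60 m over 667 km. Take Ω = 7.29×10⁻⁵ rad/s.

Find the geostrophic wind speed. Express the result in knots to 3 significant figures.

21.6 knots

Coriolis parameter at 33°N:
f = 2Ω sin φ = 2 × 7.29×10⁻⁵ × sin 33° = 7.94×10⁻⁵ s⁻¹
Height gradient: |∂Z/∂n| = 60 m / 667000 m = 9.00×10⁻⁵
On a pressure surface, geostrophic balance gives V_g = (g/f)|∂Z/∂n|:
V_g = 9.81 × 9.00×10⁻⁵ / 7.94×10⁻⁵ = 11.1 m/s
Converting: 11.1 m/s × 1.944 = 21.6 knots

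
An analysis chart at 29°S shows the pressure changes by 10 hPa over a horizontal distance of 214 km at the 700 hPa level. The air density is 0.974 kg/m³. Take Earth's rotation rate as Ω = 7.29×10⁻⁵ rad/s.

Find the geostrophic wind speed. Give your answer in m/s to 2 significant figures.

68 m/s

Coriolis parameter at 29°S:
f = 2Ω sin φ = 2 × 7.29×10⁻⁵ × sin 29° = 7.07×10⁻⁵ s⁻¹
Pressure gradient: |∂P/∂n| = 1000 Pa / 214000 m = 4.67×10⁻³ Pa/m
Geostrophic balance (pressure-gradient force = Coriolis force):
V_g = (1/(fρ)) |∂P/∂n| = 4.67×10⁻³ / (7.07×10⁻⁵ × 0.974) = 67.9 m/s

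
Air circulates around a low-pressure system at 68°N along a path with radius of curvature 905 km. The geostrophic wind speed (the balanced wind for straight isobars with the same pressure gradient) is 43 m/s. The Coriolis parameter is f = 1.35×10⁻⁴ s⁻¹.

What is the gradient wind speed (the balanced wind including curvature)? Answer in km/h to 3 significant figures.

Around a low, centrifugal force acts outward with Coriolis, so pressure-gradient force balances both:
(1/ρ)|∂P/∂n| = fV + V²/R  →  V² + fR·V − fR·V_g = 0
With fR = 1.35×10⁻⁴ × 905×10³ m = 122 m/s:
V = [−fR + √((fR)² + 4 fR V_g)]/2 = [−122 + √(122² + 4×122×43)]/2 = 33.7 m/s
Subgeostrophic (V < V_g = 43 m/s), as expected around a low.
Converting: 33.7 m/s × 3.6 = 121 km/h

121 km/h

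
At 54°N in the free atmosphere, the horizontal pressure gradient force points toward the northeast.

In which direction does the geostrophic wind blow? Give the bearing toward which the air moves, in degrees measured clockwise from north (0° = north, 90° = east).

The pressure-gradient force points toward the northeast (bearing 045°).
Geostrophic balance: in the Northern Hemisphere the Coriolis force deflects motion to the right, so the geostrophic wind blows 90° to the right of the pressure-gradient force (low pressure on the left).
Rotating 045° by 90° clockwise gives 135° — the wind blows toward the southeast.

135°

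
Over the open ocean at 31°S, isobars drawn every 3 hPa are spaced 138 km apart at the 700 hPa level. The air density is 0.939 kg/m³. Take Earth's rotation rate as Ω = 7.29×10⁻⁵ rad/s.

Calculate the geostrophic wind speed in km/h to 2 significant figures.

Coriolis parameter at 31°S:
f = 2Ω sin φ = 2 × 7.29×10⁻⁵ × sin 31° = 7.51×10⁻⁵ s⁻¹
Pressure gradient: |∂P/∂n| = 300 Pa / 138000 m = 2.17×10⁻³ Pa/m
Geostrophic balance (pressure-gradient force = Coriolis force):
V_g = (1/(fρ)) |∂P/∂n| = 2.17×10⁻³ / (7.51×10⁻⁵ × 0.939) = 30.8 m/s
Converting: 30.8 m/s × 3.6 = 110 km/h

110 km/h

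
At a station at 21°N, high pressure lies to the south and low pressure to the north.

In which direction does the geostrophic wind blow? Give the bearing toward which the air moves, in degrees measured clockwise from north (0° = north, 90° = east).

090°

The pressure-gradient force points toward the north (bearing 000°).
Geostrophic balance: in the Northern Hemisphere the Coriolis force deflects motion to the right, so the geostrophic wind blows 90° to the right of the pressure-gradient force (low pressure on the left).
Rotating 000° by 90° clockwise gives 090° — the wind blows toward the east.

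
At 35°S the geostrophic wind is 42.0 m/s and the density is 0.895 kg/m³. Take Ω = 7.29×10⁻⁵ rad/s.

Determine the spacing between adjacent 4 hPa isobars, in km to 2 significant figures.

Coriolis parameter at 35°S:
f = 2Ω sin φ = 2 × 7.29×10⁻⁵ × sin 35° = 8.36×10⁻⁵ s⁻¹
Geostrophic balance rearranged: |∂P/∂n| = f ρ V_g
|∂P/∂n| = 8.36×10⁻⁵ × 0.895 × 42.0 = 3.14×10⁻³ Pa/m
Isobar spacing: Δn = ΔP/|∂P/∂n| = 400 Pa / 3.14×10⁻³ Pa/m = 127244 m ≈ 130 km

130 km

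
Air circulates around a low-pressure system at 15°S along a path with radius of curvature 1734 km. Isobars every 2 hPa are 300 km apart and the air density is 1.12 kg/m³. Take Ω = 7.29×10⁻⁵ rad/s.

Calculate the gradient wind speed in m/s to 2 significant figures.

Coriolis parameter at 15°S:
f = 2Ω sin φ = 2 × 7.29×10⁻⁵ × sin 15° = 3.77×10⁻⁵ s⁻¹
Pressure gradient: |∂P/∂n| = 200 Pa / 300000 m = 6.67×10⁻⁴ Pa/m
Geostrophic speed: V_g = |∂P/∂n|/(fρ) = 6.67×10⁻⁴/(3.77×10⁻⁵ × 1.12) = 15.8 m/s
Around a low, centrifugal force acts outward with Coriolis, so pressure-gradient force balances both:
(1/ρ)|∂P/∂n| = fV + V²/R  →  V² + fR·V − fR·V_g = 0
With fR = 3.77×10⁻⁵ × 1734×10³ m = 65.4 m/s:
V = [−fR + √((fR)² + 4 fR V_g)]/2 = [−65.4 + √(65.4² + 4×65.4×15.8)]/2 = 13.1 m/s
Subgeostrophic (V < V_g = 15.8 m/s), as expected around a low.

13 m/s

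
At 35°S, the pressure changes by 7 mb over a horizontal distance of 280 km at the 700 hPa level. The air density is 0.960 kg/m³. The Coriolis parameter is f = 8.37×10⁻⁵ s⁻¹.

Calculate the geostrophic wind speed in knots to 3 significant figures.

60.5 knots

Pressure gradient: |∂P/∂n| = 700 Pa / 280000 m = 2.50×10⁻³ Pa/m
Geostrophic balance (pressure-gradient force = Coriolis force):
V_g = (1/(fρ)) |∂P/∂n| = 2.50×10⁻³ / (8.37×10⁻⁵ × 0.960) = 31.1 m/s
Converting: 31.1 m/s × 1.944 = 60.5 knots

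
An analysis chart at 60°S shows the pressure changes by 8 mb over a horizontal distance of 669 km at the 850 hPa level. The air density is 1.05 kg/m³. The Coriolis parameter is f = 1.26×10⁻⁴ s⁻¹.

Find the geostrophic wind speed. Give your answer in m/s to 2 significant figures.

Pressure gradient: |∂P/∂n| = 800 Pa / 669000 m = 1.20×10⁻³ Pa/m
Geostrophic balance (pressure-gradient force = Coriolis force):
V_g = (1/(fρ)) |∂P/∂n| = 1.20×10⁻³ / (1.26×10⁻⁴ × 1.05) = 9.04 m/s

9.0 m/s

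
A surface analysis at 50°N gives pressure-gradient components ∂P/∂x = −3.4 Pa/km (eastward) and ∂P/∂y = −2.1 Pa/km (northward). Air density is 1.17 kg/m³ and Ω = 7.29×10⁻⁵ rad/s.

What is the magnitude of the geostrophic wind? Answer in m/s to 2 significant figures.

Coriolis parameter at 50°N:
f = 2Ω sin φ = 2 × 7.29×10⁻⁵ × sin 50° = 1.12×10⁻⁴ s⁻¹
Component geostrophic relations (x east, y north):
u_g = −(1/(fρ)) ∂P/∂y,  v_g = (1/(fρ)) ∂P/∂x
u_g = −(−2.1×10⁻³)/(1.12×10⁻⁴ × 1.17) = 16.1 m/s;  v_g = (−3.4×10⁻³)/(1.12×10⁻⁴ × 1.17) = −26.0 m/s
|V_g| = √(u_g² + v_g²) = 30.6 m/s

31 m/s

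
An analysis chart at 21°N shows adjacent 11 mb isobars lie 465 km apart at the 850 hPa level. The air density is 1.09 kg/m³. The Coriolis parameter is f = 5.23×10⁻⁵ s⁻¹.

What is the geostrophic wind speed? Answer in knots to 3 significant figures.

Pressure gradient: |∂P/∂n| = 1100 Pa / 465000 m = 2.37×10⁻³ Pa/m
Geostrophic balance (pressure-gradient force = Coriolis force):
V_g = (1/(fρ)) |∂P/∂n| = 2.37×10⁻³ / (5.23×10⁻⁵ × 1.09) = 41.5 m/s
Converting: 41.5 m/s × 1.944 = 80.7 knots

80.7 knots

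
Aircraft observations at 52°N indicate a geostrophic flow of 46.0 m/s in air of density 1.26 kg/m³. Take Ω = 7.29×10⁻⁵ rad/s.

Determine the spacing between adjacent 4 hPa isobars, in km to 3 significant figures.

Coriolis parameter at 52°N:
f = 2Ω sin φ = 2 × 7.29×10⁻⁵ × sin 52° = 1.15×10⁻⁴ s⁻¹
Geostrophic balance rearranged: |∂P/∂n| = f ρ V_g
|∂P/∂n| = 1.15×10⁻⁴ × 1.26 × 46.0 = 6.66×10⁻³ Pa/m
Isobar spacing: Δn = ΔP/|∂P/∂n| = 400 Pa / 6.66×10⁻³ Pa/m = 60068 m ≈ 60.1 km

60.1 km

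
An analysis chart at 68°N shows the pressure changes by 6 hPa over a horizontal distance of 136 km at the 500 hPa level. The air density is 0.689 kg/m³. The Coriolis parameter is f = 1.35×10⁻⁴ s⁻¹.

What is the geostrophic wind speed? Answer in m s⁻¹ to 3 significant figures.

47.4 m s⁻¹

Pressure gradient: |∂P/∂n| = 600 Pa / 136000 m = 4.41×10⁻³ Pa/m
Geostrophic balance (pressure-gradient force = Coriolis force):
V_g = (1/(fρ)) |∂P/∂n| = 4.41×10⁻³ / (1.35×10⁻⁴ × 0.689) = 47.4 m/s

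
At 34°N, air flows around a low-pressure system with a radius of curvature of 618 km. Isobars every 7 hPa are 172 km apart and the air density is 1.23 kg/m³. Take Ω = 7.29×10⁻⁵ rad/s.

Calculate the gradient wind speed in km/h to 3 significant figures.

95.7 km/h

Coriolis parameter at 34°N:
f = 2Ω sin φ = 2 × 7.29×10⁻⁵ × sin 34° = 8.15×10⁻⁵ s⁻¹
Pressure gradient: |∂P/∂n| = 700 Pa / 172000 m = 4.07×10⁻³ Pa/m
Geostrophic speed: V_g = |∂P/∂n|/(fρ) = 4.07×10⁻³/(8.15×10⁻⁵ × 1.23) = 40.6 m/s
Around a low, centrifugal force acts outward with Coriolis, so pressure-gradient force balances both:
(1/ρ)|∂P/∂n| = fV + V²/R  →  V² + fR·V − fR·V_g = 0
With fR = 8.15×10⁻⁵ × 618×10³ m = 50.4 m/s:
V = [−fR + √((fR)² + 4 fR V_g)]/2 = [−50.4 + √(50.4² + 4×50.4×40.6)]/2 = 26.6 m/s
Subgeostrophic (V < V_g = 40.6 m/s), as expected around a low.
Converting: 26.6 m/s × 3.6 = 95.7 km/h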